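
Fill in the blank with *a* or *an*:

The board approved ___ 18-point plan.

an

The indefinite article is chosen by the initial *sound* of the following word, not its spelling.
The number *18* is spoken "eighteen", beginning with /ˌeɪˈtiːn/ — a vowel sound.
So the article is *an*: The board approved an 18-point plan.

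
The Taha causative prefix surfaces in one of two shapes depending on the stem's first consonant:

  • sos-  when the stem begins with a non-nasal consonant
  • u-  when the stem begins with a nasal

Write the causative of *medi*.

umedi

The first consonant of *medi* is /m/, which is a nasal, so the prefix is u-, giving *umedi*.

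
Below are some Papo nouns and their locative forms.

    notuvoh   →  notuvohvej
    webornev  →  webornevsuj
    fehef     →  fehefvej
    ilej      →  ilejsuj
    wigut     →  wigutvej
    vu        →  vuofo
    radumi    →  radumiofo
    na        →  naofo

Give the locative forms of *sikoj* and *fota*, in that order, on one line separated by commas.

The suffix is conditioned by the final sound: -vej when the stem ends in a voiceless consonant (*notuvoh*, *fehef*, *wigut*); -suj when the stem ends in a voiced consonant (*webornev*, *ilej*); -ofo when the stem ends in a vowel (*vu*, *radumi*, *na*).
*sikoj*: final sound = /j/, a voiced consonant → -suj → *sikojsuj*.
The final sound of *fota* is /a/, which is a vowel, so the suffix is -ofo, giving *fotaofo*.

sikojsuj, fotaofo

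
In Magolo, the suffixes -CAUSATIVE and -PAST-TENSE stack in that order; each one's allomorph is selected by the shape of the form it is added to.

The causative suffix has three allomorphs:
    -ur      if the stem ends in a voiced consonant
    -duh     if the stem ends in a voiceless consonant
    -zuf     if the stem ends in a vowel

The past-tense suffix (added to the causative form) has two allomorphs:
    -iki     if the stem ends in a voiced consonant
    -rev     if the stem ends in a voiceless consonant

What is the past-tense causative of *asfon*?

*asfon*: final sound = /n/, a voiced consonant → -ur → *asfonur*.
The final consonant of the causative form *asfonur* is /r/, which is voiced, so the past-tense suffix is -iki, giving *asfonuriki*.

asfonuriki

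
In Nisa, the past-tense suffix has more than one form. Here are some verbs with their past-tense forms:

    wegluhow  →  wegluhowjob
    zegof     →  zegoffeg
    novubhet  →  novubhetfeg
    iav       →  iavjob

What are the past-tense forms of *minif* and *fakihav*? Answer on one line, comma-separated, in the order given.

miniffeg, fakihavjob

The suffix is conditioned by the final consonant: -feg when the stem ends in a voiceless consonant (*zegof*, *novubhet*); -job when the stem ends in a voiced consonant (*wegluhow*, *iav*).
Since the final consonant of *minif* is /f/ (voiceless), it takes -feg, giving *miniffeg*.
*fakihav* — final consonant /v/ (voiced) → -job → *fakihavjob*.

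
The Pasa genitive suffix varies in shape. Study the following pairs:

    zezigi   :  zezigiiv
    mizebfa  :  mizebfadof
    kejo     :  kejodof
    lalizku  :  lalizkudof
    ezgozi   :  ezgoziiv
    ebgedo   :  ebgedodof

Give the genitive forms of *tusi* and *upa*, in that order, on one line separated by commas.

The suffix is conditioned by the last vowel: -iv when the last vowel of the stem is a front vowel (*zezigi*, *ezgozi*); -dof when the last vowel of the stem is a back vowel (*mizebfa*, *kejo*, *lalizku*, *ebgedo*).
The last vowel of *tusi* is /i/, which is a front vowel, so the suffix is -iv, giving *tusiiv*.
*upa*: last vowel = /a/, a back vowel → -dof → *upadof*.

tusiiv, upadof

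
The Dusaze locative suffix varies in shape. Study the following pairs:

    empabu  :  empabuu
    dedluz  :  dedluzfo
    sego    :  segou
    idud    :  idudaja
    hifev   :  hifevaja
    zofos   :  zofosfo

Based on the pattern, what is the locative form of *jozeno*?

jozenou

The alternation tracks the final sound of the stem — -fo when the stem ends in a sibilant (*dedluz*, *zofos*); -aja when the stem ends in a non-sibilant consonant (*idud*, *hifev*); -u when the stem ends in a vowel (*empabu*, *sego*).
*jozeno*: final sound = /o/, a vowel → -u → *jozenou*.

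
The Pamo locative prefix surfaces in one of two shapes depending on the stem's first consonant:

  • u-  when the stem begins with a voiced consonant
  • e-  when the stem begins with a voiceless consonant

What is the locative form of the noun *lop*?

The first consonant of *lop* is /l/, which is voiced, so the prefix is u-, giving *ulop*.

ulop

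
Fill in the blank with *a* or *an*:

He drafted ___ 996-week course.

a

The indefinite article is chosen by the initial *sound* of the following word, not its spelling.
The number *996* is spoken "nine hundred …", beginning with /naɪn/ — a consonant sound.
So the article is *a*: He drafted a 996-week course.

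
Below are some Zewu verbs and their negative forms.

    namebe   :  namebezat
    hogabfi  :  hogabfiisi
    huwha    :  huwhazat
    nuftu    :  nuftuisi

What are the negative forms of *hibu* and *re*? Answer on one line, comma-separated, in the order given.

The pattern is height harmony: -isi when the last vowel of the stem is a high vowel (*hogabfi*, *nuftu*); -zat when the last vowel of the stem is a non-high vowel (*namebe*, *huwha*).
The last vowel of *hibu* is /u/, which is a high vowel, so the suffix is -isi, giving *hibuisi*.
*re* — last vowel /e/ (a non-high vowel) → -zat → *rezat*.

hibuisi, rezat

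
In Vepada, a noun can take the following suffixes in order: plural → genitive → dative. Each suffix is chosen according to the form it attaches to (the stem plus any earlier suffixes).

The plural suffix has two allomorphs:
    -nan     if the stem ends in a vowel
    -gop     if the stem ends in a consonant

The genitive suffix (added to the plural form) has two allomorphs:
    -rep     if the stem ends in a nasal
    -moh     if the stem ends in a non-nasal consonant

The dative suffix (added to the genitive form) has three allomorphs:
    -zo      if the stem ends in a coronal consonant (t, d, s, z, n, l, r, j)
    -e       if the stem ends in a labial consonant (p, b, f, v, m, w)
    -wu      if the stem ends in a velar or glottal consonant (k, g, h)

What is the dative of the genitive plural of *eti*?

etinanrepe

The final sound of *eti* is /i/, which is a vowel, so the plural suffix is -nan, giving *etinan*.
The plural form *etinan*: final consonant = /n/, a nasal → -rep → *etinanrep*.
The genitive form *etinanrep*: final consonant = /p/, labial → -e → *etinanrepe*.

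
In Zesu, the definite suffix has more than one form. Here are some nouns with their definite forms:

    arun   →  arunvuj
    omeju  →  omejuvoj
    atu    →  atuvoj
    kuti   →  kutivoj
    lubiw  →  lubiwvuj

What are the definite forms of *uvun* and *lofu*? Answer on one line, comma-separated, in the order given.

uvunvuj, lofuvoj

Looking at the final sound of each stem: -vuj when the stem ends in a consonant (*arun*, *lubiw*); -voj when the stem ends in a vowel (*omeju*, *atu*, *kuti*).
*uvun*: final sound = /n/, a consonant → -vuj → *uvunvuj*.
*lofu* — final sound /u/ (a vowel) → -voj → *lofuvoj*.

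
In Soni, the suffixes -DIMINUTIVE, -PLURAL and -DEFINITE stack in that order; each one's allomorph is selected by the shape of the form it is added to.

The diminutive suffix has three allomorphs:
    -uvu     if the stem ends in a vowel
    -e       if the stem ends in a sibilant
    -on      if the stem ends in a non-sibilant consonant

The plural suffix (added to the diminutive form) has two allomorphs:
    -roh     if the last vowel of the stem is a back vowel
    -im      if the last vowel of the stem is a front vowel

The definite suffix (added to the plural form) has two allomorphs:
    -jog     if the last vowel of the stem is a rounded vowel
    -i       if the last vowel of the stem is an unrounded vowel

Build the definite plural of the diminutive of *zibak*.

*zibak* — final sound /k/ (a non-sibilant consonant) → -on → *zibakon*.
The diminutive form *zibakon*: last vowel = /o/, a back vowel → -roh → *zibakonroh*.
The plural form *zibakonroh* — last vowel /o/ (a rounded vowel) → -jog → *zibakonrohjog*.

zibakonrohjog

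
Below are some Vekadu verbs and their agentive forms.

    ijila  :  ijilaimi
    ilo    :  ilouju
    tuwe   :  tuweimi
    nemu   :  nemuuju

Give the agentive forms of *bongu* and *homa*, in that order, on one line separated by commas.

The alternation tracks the last vowel of the stem — -uju when the last vowel of the stem is a rounded vowel (*ilo*, *nemu*); -imi when the last vowel of the stem is an unrounded vowel (*ijila*, *tuwe*).
*bongu*: last vowel = /u/, a rounded vowel → -uju → *bonguuju*.
*homa*: last vowel = /a/, an unrounded vowel → -imi → *homaimi*.

bonguuju, homaimi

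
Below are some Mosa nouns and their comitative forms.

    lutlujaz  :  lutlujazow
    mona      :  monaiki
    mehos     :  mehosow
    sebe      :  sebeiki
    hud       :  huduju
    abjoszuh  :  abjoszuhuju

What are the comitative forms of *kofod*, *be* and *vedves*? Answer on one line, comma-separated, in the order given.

kofoduju, beiki, vedvesow

The alternation tracks the final sound of the stem — -ow when the stem ends in a sibilant (*lutlujaz*, *mehos*); -uju when the stem ends in a non-sibilant consonant (*hud*, *abjoszuh*); -iki when the stem ends in a vowel (*mona*, *sebe*).
*kofod* — final sound /d/ (a non-sibilant consonant) → -uju → *kofoduju*.
*be*: final sound = /e/, a vowel → -iki → *beiki*.
The final sound of *vedves* is /s/, which is a sibilant, so the suffix is -ow, giving *vedvesow*.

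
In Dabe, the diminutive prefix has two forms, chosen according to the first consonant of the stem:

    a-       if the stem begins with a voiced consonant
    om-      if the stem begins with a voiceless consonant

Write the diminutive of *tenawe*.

omtenawe

Since the first consonant of *tenawe* is /t/ (voiceless), it takes om-, giving *omtenawe*.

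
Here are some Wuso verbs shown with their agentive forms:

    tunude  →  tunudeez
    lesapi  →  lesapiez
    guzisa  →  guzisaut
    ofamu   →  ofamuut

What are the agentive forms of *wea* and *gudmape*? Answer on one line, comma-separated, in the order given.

The pattern is front/back vowel harmony: -ez when the last vowel of the stem is a front vowel (*tunude*, *lesapi*); -ut when the last vowel of the stem is a back vowel (*guzisa*, *ofamu*).
*wea*: last vowel = /a/, a back vowel → -ut → *weaut*.
Since the last vowel of *gudmape* is /e/ (a front vowel), it takes -ez, giving *gudmapeez*.

weaut, gudmapeez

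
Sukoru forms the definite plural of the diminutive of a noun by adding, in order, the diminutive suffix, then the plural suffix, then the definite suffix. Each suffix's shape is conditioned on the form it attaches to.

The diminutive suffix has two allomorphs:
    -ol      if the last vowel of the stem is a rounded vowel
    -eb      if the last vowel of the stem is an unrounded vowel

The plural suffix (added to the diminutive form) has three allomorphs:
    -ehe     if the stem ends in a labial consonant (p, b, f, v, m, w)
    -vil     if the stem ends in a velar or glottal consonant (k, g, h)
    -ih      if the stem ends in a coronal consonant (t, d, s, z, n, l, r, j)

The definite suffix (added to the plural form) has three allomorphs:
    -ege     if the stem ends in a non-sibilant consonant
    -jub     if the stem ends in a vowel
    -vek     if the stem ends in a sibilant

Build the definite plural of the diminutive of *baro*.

*baro* — last vowel /o/ (a rounded vowel) → -ol → *barool*.
The diminutive form *barool* — final consonant /l/ (coronal) → -ih → *baroolih*.
Since the final sound of the plural form *baroolih* is /h/ (a non-sibilant consonant), it takes -ege, giving *baroolihege*.

baroolihege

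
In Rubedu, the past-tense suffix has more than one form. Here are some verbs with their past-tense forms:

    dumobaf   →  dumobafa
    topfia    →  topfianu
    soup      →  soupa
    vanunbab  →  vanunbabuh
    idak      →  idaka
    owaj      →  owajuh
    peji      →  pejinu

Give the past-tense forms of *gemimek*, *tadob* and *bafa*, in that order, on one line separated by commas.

gemimeka, tadobuh, bafanu

Looking at the final sound of each stem: -a when the stem ends in a voiceless consonant (*dumobaf*, *soup*, *idak*); -uh when the stem ends in a voiced consonant (*vanunbab*, *owaj*); -nu when the stem ends in a vowel (*topfia*, *peji*).
*gemimek*: final sound = /k/, a voiceless consonant → -a → *gemimeka*.
*tadob*: final sound = /b/, a voiced consonant → -uh → *tadobuh*.
*bafa*: final sound = /a/, a vowel → -nu → *bafanu*.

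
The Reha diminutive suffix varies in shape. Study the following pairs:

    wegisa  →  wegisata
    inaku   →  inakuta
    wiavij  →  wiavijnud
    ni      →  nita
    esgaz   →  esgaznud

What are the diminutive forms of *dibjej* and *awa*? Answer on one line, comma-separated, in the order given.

The alternation tracks the final sound of the stem — -nud when the stem ends in a consonant (*wiavij*, *esgaz*); -ta when the stem ends in a vowel (*wegisa*, *inaku*, *ni*).
The final sound of *dibjej* is /j/, which is a consonant, so the suffix is -nud, giving *dibjejnud*.
*awa*: final sound = /a/, a vowel → -ta → *awata*.

dibjejnud, awata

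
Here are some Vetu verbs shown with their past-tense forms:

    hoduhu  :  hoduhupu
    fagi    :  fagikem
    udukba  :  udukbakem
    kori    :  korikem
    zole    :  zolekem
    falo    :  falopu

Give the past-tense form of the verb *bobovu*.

bobovupu

The suffix is conditioned by the last vowel: -pu when the last vowel of the stem is a rounded vowel (*hoduhu*, *falo*); -kem when the last vowel of the stem is an unrounded vowel (*fagi*, *udukba*, *kori*, *zole*).
*bobovu* — last vowel /u/ (a rounded vowel) → -pu → *bobovupu*.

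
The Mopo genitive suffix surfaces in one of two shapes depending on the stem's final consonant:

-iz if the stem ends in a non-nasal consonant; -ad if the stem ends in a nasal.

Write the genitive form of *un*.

unad

*un*: final consonant = /n/, a nasal → -ad → *unad*.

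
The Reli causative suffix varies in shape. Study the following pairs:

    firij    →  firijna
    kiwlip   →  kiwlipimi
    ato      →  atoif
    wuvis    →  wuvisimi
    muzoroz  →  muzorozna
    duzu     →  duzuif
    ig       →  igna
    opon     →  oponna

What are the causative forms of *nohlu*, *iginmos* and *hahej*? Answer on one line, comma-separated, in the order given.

The alternation tracks the final sound of the stem — -imi when the stem ends in a voiceless consonant (*kiwlip*, *wuvis*); -na when the stem ends in a voiced consonant (*firij*, *muzoroz*, *ig*, *opon*); -if when the stem ends in a vowel (*ato*, *duzu*).
*nohlu* — final sound /u/ (a vowel) → -if → *nohluif*.
Since the final sound of *iginmos* is /s/ (a voiceless consonant), it takes -imi, giving *iginmosimi*.
The final sound of *hahej* is /j/, which is a voiced consonant, so the suffix is -na, giving *hahejna*.

nohluif, iginmosimi, hahejna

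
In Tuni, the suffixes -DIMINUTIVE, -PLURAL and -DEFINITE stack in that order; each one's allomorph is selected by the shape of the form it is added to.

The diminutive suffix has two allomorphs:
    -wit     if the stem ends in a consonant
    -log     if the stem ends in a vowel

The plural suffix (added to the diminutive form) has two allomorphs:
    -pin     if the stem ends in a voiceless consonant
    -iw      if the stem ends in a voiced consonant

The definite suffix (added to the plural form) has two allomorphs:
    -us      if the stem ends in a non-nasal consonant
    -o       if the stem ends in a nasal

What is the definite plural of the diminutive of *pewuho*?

*pewuho* — final sound /o/ (a vowel) → -log → *pewuholog*.
Since the final consonant of the diminutive form *pewuholog* is /g/ (voiced), it takes -iw, giving *pewuhologiw*.
The final consonant of the plural form *pewuhologiw* is /w/, which is non-nasal, so the definite suffix is -us, giving *pewuhologiwus*.

pewuhologiwus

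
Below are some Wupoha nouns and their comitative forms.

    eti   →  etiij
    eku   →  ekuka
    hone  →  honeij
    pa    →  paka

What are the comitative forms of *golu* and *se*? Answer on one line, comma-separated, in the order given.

Looking at the last vowel of each stem: -ij when the last vowel of the stem is a front vowel (*eti*, *hone*); -ka when the last vowel of the stem is a back vowel (*eku*, *pa*).
The last vowel of *golu* is /u/, which is a back vowel, so the suffix is -ka, giving *goluka*.
The last vowel of *se* is /e/, which is a front vowel, so the suffix is -ij, giving *seij*.

goluka, seij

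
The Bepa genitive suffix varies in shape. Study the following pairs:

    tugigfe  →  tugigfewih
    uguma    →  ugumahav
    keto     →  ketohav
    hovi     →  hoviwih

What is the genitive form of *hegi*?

The pattern is front/back vowel harmony: -wih when the last vowel of the stem is a front vowel (*tugigfe*, *hovi*); -hav when the last vowel of the stem is a back vowel (*uguma*, *keto*).
Since the last vowel of *hegi* is /i/ (a front vowel), it takes -wih, giving *hegiwih*.

hegiwih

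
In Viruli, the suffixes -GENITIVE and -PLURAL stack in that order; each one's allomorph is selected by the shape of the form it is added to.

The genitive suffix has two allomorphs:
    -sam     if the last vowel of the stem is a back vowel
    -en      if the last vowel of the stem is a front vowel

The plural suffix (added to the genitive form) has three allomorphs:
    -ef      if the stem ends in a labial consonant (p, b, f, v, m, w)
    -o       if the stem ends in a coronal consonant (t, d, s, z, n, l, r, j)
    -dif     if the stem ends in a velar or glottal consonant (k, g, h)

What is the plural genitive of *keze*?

kezeeno

*keze* — last vowel /e/ (a front vowel) → -en → *kezeen*.
The genitive form *kezeen*: final consonant = /n/, coronal → -o → *kezeeno*.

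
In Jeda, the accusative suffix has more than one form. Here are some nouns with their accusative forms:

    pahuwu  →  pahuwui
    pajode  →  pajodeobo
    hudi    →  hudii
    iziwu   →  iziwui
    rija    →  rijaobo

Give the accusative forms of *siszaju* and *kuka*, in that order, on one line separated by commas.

The suffix is conditioned by the last vowel: -i when the last vowel of the stem is a high vowel (*pahuwu*, *hudi*, *iziwu*); -obo when the last vowel of the stem is a non-high vowel (*pajode*, *rija*).
Since the last vowel of *siszaju* is /u/ (a high vowel), it takes -i, giving *siszajui*.
*kuka*: last vowel = /a/, a non-high vowel → -obo → *kukaobo*.

siszajui, kukaobo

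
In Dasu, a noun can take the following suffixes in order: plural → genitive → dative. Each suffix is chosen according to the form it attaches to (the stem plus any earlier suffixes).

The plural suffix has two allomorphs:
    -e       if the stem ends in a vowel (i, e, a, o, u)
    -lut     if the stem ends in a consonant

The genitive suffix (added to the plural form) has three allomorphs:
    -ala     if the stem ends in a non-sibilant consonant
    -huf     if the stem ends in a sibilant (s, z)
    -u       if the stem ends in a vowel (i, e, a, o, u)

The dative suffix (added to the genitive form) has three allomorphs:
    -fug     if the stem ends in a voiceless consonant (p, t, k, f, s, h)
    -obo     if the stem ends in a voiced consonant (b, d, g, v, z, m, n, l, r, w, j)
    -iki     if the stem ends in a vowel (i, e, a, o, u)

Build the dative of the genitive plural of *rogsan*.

rogsanlutalaiki

*rogsan* — final sound /n/ (a consonant) → -lut → *rogsanlut*.
Since the final sound of the plural form *rogsanlut* is /t/ (a non-sibilant consonant), it takes -ala, giving *rogsanlutala*.
The final sound of the genitive form *rogsanlutala* is /a/, which is a vowel, so the dative suffix is -iki, giving *rogsanlutalaiki*.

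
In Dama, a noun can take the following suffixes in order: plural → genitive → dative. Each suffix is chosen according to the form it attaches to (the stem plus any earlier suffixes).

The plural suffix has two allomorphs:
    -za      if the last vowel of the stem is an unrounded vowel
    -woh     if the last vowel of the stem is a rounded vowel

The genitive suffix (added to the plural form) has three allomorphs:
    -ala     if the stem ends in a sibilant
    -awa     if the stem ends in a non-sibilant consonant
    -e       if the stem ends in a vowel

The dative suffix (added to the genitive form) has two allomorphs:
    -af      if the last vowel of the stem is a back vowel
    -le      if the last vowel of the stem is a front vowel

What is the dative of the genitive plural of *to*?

towohawaaf

*to*: last vowel = /o/, a rounded vowel → -woh → *towoh*.
The plural form *towoh* — final sound /h/ (a non-sibilant consonant) → -awa → *towohawa*.
Since the last vowel of the genitive form *towohawa* is /a/ (a back vowel), it takes -af, giving *towohawaaf*.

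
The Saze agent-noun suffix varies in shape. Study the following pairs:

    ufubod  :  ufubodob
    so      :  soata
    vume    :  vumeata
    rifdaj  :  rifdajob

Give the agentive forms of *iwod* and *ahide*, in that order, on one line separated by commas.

iwodob, ahideata

The pattern is consonant vs. vowel: -ob when the stem ends in a consonant (*ufubod*, *rifdaj*); -ata when the stem ends in a vowel (*so*, *vume*).
*iwod*: final sound = /d/, a consonant → -ob → *iwodob*.
The final sound of *ahide* is /e/, which is a vowel, so the suffix is -ata, giving *ahideata*.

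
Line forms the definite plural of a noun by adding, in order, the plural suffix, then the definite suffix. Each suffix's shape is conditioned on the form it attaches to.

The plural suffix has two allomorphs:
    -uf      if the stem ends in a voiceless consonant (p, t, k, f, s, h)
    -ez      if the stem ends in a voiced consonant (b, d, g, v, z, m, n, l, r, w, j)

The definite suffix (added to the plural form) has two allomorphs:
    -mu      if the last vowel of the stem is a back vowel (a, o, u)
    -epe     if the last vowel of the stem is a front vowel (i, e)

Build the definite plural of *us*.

The final consonant of *us* is /s/, which is voiceless, so the plural suffix is -uf, giving *usuf*.
The plural form *usuf* — last vowel /u/ (a back vowel) → -mu → *usufmu*.

usufmu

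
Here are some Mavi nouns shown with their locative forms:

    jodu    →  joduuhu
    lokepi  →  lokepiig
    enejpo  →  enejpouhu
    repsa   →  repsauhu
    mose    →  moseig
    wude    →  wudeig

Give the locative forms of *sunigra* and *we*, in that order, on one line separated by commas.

Looking at the last vowel of each stem: -ig when the last vowel of the stem is a front vowel (*lokepi*, *mose*, *wude*); -uhu when the last vowel of the stem is a back vowel (*jodu*, *enejpo*, *repsa*).
*sunigra*: last vowel = /a/, a back vowel → -uhu → *sunigrauhu*.
The last vowel of *we* is /e/, which is a front vowel, so the suffix is -ig, giving *weig*.

sunigrauhu, weig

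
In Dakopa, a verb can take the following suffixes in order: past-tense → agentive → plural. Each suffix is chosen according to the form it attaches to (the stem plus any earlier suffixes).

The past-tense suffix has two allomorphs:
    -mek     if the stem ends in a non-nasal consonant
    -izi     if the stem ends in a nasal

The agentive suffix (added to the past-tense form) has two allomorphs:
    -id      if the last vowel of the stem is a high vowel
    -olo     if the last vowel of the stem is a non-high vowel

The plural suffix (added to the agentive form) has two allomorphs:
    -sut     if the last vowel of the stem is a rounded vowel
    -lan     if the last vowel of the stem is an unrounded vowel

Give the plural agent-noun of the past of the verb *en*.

*en*: final consonant = /n/, a nasal → -izi → *enizi*.
The last vowel of the past-tense form *enizi* is /i/, which is a high vowel, so the agentive suffix is -id, giving *eniziid*.
The agentive form *eniziid* — last vowel /i/ (an unrounded vowel) → -lan → *eniziidlan*.

eniziidlan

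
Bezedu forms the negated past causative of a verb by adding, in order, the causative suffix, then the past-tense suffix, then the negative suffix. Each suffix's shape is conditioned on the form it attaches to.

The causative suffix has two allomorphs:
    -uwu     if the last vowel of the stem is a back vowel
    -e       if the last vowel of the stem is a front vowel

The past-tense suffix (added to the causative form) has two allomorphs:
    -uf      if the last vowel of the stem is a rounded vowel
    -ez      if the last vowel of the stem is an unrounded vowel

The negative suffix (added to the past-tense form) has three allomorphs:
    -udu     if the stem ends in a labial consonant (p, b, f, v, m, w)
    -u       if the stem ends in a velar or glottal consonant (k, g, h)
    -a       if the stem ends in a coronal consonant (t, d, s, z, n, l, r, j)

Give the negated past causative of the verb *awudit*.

The last vowel of *awudit* is /i/, which is a front vowel, so the causative suffix is -e, giving *awudite*.
Since the last vowel of the causative form *awudite* is /e/ (an unrounded vowel), it takes -ez, giving *awuditeez*.
The past-tense form *awuditeez*: final consonant = /z/, coronal → -a → *awuditeeza*.

awuditeeza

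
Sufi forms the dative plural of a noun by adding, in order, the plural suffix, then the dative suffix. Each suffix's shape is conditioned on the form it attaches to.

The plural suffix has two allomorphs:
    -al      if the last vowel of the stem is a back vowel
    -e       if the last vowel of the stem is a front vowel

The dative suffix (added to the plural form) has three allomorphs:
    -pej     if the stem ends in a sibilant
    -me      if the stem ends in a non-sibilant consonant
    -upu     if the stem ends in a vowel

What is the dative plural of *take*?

*take*: last vowel = /e/, a front vowel → -e → *takee*.
Since the final sound of the plural form *takee* is /e/ (a vowel), it takes -upu, giving *takeeupu*.

takeeupu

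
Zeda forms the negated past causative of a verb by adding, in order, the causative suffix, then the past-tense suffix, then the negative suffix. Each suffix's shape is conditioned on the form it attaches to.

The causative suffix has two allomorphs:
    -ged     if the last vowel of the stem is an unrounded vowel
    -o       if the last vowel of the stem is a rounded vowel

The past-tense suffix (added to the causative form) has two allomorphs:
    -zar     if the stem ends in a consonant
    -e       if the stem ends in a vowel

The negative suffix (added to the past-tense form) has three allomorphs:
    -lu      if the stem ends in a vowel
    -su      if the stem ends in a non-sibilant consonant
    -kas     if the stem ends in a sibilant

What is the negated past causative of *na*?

*na*: last vowel = /a/, an unrounded vowel → -ged → *naged*.
The final sound of the causative form *naged* is /d/, which is a consonant, so the past-tense suffix is -zar, giving *nagedzar*.
The past-tense form *nagedzar* — final sound /r/ (a non-sibilant consonant) → -su → *nagedzarsu*.

nagedzarsu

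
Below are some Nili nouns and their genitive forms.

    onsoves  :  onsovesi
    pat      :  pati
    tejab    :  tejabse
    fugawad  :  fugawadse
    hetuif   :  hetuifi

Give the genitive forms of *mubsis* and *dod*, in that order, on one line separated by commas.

mubsisi, dodse

The suffix is conditioned by the final consonant: -i when the stem ends in a voiceless consonant (*onsoves*, *pat*, *hetuif*); -se when the stem ends in a voiced consonant (*tejab*, *fugawad*).
*mubsis* — final consonant /s/ (voiceless) → -i → *mubsisi*.
Since the final consonant of *dod* is /d/ (voiced), it takes -se, giving *dodse*.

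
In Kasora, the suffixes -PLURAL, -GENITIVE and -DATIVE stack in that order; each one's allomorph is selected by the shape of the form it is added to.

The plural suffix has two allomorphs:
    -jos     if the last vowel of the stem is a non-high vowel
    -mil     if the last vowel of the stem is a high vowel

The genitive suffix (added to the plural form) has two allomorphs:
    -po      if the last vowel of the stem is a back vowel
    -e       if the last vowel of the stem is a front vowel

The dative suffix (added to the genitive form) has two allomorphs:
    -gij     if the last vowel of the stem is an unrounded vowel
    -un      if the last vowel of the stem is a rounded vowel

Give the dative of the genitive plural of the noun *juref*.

The last vowel of *juref* is /e/, which is a non-high vowel, so the plural suffix is -jos, giving *jurefjos*.
The plural form *jurefjos*: last vowel = /o/, a back vowel → -po → *jurefjospo*.
Since the last vowel of the genitive form *jurefjospo* is /o/ (a rounded vowel), it takes -un, giving *jurefjospoun*.

jurefjospoun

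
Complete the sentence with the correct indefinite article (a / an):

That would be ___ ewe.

a

The indefinite article is chosen by the initial *sound* of the following word, not its spelling.
*ewe* begins with the sound /juː/ (pronounced /juː/) — a consonant sound.
So the article is *a*: That would be a ewe.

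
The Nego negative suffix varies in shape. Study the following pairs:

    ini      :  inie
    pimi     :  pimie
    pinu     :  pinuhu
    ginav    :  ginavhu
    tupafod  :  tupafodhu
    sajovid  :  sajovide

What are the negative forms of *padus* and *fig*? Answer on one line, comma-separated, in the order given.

Looking at the last vowel of each stem: -e when the last vowel of the stem is a front vowel (*ini*, *pimi*, *sajovid*); -hu when the last vowel of the stem is a back vowel (*pinu*, *ginav*, *tupafod*).
*padus* — last vowel /u/ (a back vowel) → -hu → *padushu*.
*fig*: last vowel = /i/, a front vowel → -e → *fige*.

padushu, fige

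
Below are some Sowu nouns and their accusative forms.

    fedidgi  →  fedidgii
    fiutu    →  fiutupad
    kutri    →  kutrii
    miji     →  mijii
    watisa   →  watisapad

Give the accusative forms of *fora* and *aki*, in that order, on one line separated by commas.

The alternation tracks the last vowel of the stem — -i when the last vowel of the stem is a front vowel (*fedidgi*, *kutri*, *miji*); -pad when the last vowel of the stem is a back vowel (*fiutu*, *watisa*).
The last vowel of *fora* is /a/, which is a back vowel, so the suffix is -pad, giving *forapad*.
*aki*: last vowel = /i/, a front vowel → -i → *akii*.

forapad, akii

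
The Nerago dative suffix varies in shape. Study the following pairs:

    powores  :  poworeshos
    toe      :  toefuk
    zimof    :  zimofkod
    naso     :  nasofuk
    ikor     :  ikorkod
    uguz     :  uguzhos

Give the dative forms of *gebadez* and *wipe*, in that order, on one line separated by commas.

The pattern is sibilance of the final sound: -hos when the stem ends in a sibilant (*powores*, *uguz*); -kod when the stem ends in a non-sibilant consonant (*zimof*, *ikor*); -fuk when the stem ends in a vowel (*toe*, *naso*).
*gebadez*: final sound = /z/, a sibilant → -hos → *gebadezhos*.
*wipe*: final sound = /e/, a vowel → -fuk → *wipefuk*.

gebadezhos, wipefuk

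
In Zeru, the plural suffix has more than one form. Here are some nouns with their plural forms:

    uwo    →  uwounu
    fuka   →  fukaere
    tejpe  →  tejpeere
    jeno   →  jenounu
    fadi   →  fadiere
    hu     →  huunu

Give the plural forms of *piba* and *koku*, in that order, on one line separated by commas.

pibaere, kokuunu

The pattern is rounding harmony: -unu when the last vowel of the stem is a rounded vowel (*uwo*, *jeno*, *hu*); -ere when the last vowel of the stem is an unrounded vowel (*fuka*, *tejpe*, *fadi*).
The last vowel of *piba* is /a/, which is an unrounded vowel, so the suffix is -ere, giving *pibaere*.
The last vowel of *koku* is /u/, which is a rounded vowel, so the suffix is -unu, giving *kokuunu*.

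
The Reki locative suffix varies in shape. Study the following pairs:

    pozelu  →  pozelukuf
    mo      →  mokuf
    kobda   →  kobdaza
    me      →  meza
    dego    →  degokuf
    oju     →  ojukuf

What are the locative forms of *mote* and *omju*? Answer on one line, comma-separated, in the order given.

moteza, omjukuf

The suffix is conditioned by the last vowel: -kuf when the last vowel of the stem is a rounded vowel (*pozelu*, *mo*, *dego*, *oju*); -za when the last vowel of the stem is an unrounded vowel (*kobda*, *me*).
Since the last vowel of *mote* is /e/ (an unrounded vowel), it takes -za, giving *moteza*.
*omju*: last vowel = /u/, a rounded vowel → -kuf → *omjukuf*.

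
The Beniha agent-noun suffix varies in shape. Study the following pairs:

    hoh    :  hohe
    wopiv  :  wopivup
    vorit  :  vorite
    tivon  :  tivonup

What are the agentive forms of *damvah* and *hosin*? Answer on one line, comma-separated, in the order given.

damvahe, hosinup

The alternation tracks the final consonant of the stem — -e when the stem ends in a voiceless consonant (*hoh*, *vorit*); -up when the stem ends in a voiced consonant (*wopiv*, *tivon*).
*damvah* — final consonant /h/ (voiceless) → -e → *damvahe*.
*hosin*: final consonant = /n/, voiced → -up → *hosinup*.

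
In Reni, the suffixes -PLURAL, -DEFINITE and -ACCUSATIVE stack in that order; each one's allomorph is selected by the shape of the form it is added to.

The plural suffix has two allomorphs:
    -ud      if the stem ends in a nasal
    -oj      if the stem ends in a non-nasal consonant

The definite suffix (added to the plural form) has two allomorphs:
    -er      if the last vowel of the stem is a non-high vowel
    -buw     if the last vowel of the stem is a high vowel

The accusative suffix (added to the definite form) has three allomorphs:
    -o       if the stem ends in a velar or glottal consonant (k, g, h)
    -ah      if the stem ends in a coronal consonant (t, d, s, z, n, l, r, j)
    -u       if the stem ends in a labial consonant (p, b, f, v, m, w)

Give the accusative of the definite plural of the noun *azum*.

*azum*: final consonant = /m/, a nasal → -ud → *azumud*.
The plural form *azumud*: last vowel = /u/, a high vowel → -buw → *azumudbuw*.
The definite form *azumudbuw* — final consonant /w/ (labial) → -u → *azumudbuwu*.

azumudbuwu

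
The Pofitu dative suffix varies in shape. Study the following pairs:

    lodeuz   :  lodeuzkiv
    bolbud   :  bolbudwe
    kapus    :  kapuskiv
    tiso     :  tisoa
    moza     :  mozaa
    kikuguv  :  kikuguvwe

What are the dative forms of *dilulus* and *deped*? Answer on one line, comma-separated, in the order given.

diluluskiv, depedwe

The pattern is sibilance of the final sound: -kiv when the stem ends in a sibilant (*lodeuz*, *kapus*); -we when the stem ends in a non-sibilant consonant (*bolbud*, *kikuguv*); -a when the stem ends in a vowel (*tiso*, *moza*).
*dilulus*: final sound = /s/, a sibilant → -kiv → *diluluskiv*.
Since the final sound of *deped* is /d/ (a non-sibilant consonant), it takes -we, giving *depedwe*.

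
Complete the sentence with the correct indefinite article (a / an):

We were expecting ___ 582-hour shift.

a

The indefinite article is chosen by the initial *sound* of the following word, not its spelling.
The number *582* is spoken "five hundred …", beginning with /faɪv/ — a consonant sound.
So the article is *a*: We were expecting a 582-hour shift.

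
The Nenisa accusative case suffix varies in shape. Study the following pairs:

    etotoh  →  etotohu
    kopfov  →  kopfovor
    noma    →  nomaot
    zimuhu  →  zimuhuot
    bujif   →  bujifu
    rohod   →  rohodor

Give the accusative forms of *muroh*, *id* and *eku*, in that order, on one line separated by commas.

Looking at the final sound of each stem: -u when the stem ends in a voiceless consonant (*etotoh*, *bujif*); -or when the stem ends in a voiced consonant (*kopfov*, *rohod*); -ot when the stem ends in a vowel (*noma*, *zimuhu*).
The final sound of *muroh* is /h/, which is a voiceless consonant, so the suffix is -u, giving *murohu*.
*id* — final sound /d/ (a voiced consonant) → -or → *idor*.
*eku*: final sound = /u/, a vowel → -ot → *ekuot*.

murohu, idor, ekuot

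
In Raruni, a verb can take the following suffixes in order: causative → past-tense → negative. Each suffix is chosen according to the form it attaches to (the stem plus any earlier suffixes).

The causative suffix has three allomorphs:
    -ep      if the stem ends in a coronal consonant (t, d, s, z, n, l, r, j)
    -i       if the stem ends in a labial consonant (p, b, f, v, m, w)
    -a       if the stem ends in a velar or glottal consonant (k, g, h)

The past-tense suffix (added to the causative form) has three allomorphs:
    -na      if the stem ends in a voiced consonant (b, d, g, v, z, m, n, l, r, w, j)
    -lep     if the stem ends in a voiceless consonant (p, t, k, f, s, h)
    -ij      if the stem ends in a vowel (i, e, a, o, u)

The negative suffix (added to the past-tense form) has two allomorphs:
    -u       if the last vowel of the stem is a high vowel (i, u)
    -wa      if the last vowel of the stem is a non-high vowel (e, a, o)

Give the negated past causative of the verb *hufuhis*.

hufuhiseplepwa

*hufuhis*: final consonant = /s/, coronal → -ep → *hufuhisep*.
The causative form *hufuhisep* — final sound /p/ (a voiceless consonant) → -lep → *hufuhiseplep*.
The past-tense form *hufuhiseplep* — last vowel /e/ (a non-high vowel) → -wa → *hufuhiseplepwa*.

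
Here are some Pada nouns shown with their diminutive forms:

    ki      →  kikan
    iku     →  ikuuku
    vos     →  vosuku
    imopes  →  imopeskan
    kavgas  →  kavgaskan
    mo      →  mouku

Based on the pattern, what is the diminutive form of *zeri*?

zerikan

The alternation tracks the last vowel of the stem — -uku when the last vowel of the stem is a rounded vowel (*iku*, *vos*, *mo*); -kan when the last vowel of the stem is an unrounded vowel (*ki*, *imopes*, *kavgas*).
Since the last vowel of *zeri* is /i/ (an unrounded vowel), it takes -kan, giving *zerikan*.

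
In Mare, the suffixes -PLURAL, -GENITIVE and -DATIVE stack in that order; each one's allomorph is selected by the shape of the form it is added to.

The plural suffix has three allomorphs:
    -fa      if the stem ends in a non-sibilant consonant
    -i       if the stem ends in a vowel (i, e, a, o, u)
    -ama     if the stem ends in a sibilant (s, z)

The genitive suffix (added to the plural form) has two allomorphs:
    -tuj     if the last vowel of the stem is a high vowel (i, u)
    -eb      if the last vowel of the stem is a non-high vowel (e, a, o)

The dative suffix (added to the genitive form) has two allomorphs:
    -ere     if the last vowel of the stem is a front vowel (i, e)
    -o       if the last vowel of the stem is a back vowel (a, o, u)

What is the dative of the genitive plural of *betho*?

bethoitujo

The final sound of *betho* is /o/, which is a vowel, so the plural suffix is -i, giving *bethoi*.
The plural form *bethoi*: last vowel = /i/, a high vowel → -tuj → *bethoituj*.
The genitive form *bethoituj* — last vowel /u/ (a back vowel) → -o → *bethoitujo*.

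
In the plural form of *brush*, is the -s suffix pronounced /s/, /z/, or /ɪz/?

/ɪz/

The stem *brush* ends in a sibilant (/s, z, ʃ, ʒ, tʃ, dʒ/).
The plural suffix surfaces as /ɪz/ after sibilants, /s/ after other voiceless consonants, and /z/ after other voiced sounds.
So the plural -s on *brush* is pronounced /ɪz/.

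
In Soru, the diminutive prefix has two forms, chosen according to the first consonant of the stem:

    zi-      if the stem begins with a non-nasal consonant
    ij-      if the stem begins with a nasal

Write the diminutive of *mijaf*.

ijmijaf

*mijaf* — first consonant /m/ (a nasal) → ij- → *ijmijaf*.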